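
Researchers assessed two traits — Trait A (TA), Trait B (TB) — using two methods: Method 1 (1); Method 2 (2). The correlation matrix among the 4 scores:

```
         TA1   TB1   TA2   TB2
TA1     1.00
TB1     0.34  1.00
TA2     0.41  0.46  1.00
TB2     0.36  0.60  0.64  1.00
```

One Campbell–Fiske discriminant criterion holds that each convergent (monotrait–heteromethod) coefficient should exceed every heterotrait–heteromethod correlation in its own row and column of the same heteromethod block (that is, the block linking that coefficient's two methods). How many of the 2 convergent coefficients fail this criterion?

1

Checking each validity diagonal entry against its comparison values:
TA (methods 1·2): 0.41 vs {0.36, 0.46} → fail.
TB (methods 1·2): 0.60 vs {0.46, 0.36} → pass.
1 of 2 fail.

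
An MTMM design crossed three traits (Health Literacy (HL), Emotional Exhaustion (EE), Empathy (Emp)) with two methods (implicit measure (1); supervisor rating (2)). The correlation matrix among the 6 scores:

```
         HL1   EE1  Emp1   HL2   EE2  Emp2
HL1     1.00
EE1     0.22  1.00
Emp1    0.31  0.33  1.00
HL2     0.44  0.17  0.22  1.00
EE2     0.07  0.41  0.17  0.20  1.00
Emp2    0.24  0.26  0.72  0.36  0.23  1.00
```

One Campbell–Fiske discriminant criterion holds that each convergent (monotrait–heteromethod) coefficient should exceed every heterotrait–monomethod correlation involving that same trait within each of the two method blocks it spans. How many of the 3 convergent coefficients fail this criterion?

Checking each validity diagonal entry against its comparison values:
HL (methods 1·2): 0.44 vs {0.22, 0.20, 0.31, 0.36} → pass.
EE (methods 1·2): 0.41 vs {0.22, 0.20, 0.33, 0.23} → pass.
Emp (methods 1·2): 0.72 vs {0.31, 0.36, 0.33, 0.23} → pass.
0 of 3 fail.

0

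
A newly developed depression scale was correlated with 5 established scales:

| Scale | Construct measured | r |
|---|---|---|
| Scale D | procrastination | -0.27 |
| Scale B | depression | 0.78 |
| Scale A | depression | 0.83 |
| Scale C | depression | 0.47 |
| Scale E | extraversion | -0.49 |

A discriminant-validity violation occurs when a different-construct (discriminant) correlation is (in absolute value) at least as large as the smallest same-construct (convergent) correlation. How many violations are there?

1

Convergent (same construct = depression): Scale B, Scale A, Scale C.
Smallest convergent = 0.47. Discriminant |r|: 0.27, 0.49; count ≥ 0.47 → 1.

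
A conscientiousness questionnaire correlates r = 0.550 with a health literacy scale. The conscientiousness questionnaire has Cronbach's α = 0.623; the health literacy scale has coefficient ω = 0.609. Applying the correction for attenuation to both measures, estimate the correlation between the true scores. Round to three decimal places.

r_true = r_obs / √(r_xx · r_yy) = 0.550 / √(0.623 × 0.609) = 0.550 / √0.379407 = 0.550 / 0.6160 ≈ 0.893.

0.893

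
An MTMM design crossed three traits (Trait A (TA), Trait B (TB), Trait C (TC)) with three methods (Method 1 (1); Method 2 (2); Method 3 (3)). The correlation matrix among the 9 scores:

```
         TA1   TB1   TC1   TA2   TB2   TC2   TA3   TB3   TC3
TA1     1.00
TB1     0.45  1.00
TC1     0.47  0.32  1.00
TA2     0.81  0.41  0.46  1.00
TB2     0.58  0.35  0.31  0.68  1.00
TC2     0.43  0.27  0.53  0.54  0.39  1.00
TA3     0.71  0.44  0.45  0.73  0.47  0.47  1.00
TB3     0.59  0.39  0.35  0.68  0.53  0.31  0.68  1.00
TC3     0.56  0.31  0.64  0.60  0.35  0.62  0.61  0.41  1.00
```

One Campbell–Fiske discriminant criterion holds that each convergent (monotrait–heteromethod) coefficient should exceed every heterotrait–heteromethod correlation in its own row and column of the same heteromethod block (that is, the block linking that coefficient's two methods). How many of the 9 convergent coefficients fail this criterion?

Each convergent coefficient versus the relevant comparison correlations:
TA (methods 1·2): 0.81 vs {0.58, 0.41, 0.43, 0.46} → pass.
TA (methods 1·3): 0.71 vs {0.59, 0.44, 0.56, 0.45} → pass.
TA (methods 2·3): 0.73 vs {0.68, 0.47, 0.60, 0.47} → pass.
TB (methods 1·2): 0.35 vs {0.41, 0.58, 0.27, 0.31} → fail.
TB (methods 1·3): 0.39 vs {0.44, 0.59, 0.31, 0.35} → fail.
TB (methods 2·3): 0.53 vs {0.47, 0.68, 0.35, 0.31} → fail.
TC (methods 1·2): 0.53 vs {0.46, 0.43, 0.31, 0.27} → pass.
TC (methods 1·3): 0.64 vs {0.45, 0.56, 0.35, 0.31} → pass.
TC (methods 2·3): 0.62 vs {0.47, 0.60, 0.31, 0.35} → pass.
3 of 9 fail.

3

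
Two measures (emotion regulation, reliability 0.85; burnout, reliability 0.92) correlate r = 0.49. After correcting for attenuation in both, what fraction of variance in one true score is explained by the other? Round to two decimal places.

Disattenuated r = 0.49 / √(0.85 × 0.92) = 0.49 / 0.8843 = 0.5541.
Shared true-score variance = 0.5541² = 0.3070 ≈ 0.31.

0.31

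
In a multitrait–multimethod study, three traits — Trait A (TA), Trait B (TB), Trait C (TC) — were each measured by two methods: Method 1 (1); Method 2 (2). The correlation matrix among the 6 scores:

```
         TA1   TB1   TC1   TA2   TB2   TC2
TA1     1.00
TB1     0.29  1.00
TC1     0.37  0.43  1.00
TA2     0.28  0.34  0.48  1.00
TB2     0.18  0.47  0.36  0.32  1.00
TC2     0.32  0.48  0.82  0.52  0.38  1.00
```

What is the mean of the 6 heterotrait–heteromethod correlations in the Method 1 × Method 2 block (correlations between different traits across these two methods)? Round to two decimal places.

0.36

HTHM values (method 1 × method 2): 0.18, 0.32, 0.34, 0.48, 0.48, 0.36; mean = 2.16/6 = 0.36.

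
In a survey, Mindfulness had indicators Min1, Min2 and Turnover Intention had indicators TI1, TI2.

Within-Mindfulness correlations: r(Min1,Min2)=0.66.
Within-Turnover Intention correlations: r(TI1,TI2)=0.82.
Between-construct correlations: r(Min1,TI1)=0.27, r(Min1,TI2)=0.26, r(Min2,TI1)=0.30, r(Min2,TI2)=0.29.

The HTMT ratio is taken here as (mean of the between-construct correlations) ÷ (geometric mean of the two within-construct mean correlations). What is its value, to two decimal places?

Mean heterotrait r = 1.12/4 = 0.2800.
Mean within-Min = 0.66/1 = 0.6600; mean within-TI = 0.82/1 = 0.8200.
Geometric mean = √(0.6600 × 0.8200) = 0.7357.
HTMT = 0.2800 / 0.7357 = 0.38.

0.38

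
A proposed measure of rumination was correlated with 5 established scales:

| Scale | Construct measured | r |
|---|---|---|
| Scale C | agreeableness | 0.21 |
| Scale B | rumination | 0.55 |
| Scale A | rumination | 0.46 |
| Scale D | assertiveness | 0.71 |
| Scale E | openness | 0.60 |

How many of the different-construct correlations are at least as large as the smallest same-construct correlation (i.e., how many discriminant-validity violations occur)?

2

Convergent (same construct = rumination): Scale B, Scale A.
Smallest convergent = 0.46. Discriminant values: 0.21, 0.71, 0.60; count ≥ 0.46 → 2.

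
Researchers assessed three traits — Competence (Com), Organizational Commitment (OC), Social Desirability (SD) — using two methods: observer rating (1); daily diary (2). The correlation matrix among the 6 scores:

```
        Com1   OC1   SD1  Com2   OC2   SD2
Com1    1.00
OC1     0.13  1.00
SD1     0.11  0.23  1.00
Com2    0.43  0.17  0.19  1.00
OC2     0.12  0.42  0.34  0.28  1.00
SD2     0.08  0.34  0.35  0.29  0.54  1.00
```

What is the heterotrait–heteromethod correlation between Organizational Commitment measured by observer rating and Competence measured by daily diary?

Different traits and methods: r(OC1, Com2) = 0.17.

0.17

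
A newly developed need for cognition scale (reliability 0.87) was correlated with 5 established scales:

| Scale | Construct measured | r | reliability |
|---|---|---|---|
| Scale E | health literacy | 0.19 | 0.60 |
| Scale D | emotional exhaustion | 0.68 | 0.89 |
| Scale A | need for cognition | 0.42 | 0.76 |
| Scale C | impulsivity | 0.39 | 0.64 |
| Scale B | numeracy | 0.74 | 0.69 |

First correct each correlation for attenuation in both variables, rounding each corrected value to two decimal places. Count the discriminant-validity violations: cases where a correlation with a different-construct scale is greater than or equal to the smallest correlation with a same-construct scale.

3

Disattenuated r (r / √(r_scale · r_new)):
  Scale E (disc): 0.19 / √(0.60·0.87) = 0.26
  Scale D (disc): 0.68 / √(0.89·0.87) = 0.77
  Scale A (conv): 0.42 / √(0.76·0.87) = 0.52
  Scale C (disc): 0.39 / √(0.64·0.87) = 0.52
  Scale B (disc): 0.74 / √(0.69·0.87) = 0.96
Smallest convergent = 0.52. Discriminant values: 0.26, 0.77, 0.52, 0.96; count ≥ 0.52 → 3.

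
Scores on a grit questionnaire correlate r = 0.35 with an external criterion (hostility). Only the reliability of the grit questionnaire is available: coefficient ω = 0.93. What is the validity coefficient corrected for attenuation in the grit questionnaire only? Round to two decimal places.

0.36

Single correction: r_c = r_obs / √r_xx = 0.35 / √0.93 = 0.35 / 0.9644 ≈ 0.36.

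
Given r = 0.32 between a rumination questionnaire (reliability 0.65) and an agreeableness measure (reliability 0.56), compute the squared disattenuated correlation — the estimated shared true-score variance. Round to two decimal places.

Disattenuated r = 0.32 / √(0.65 × 0.56) = 0.32 / 0.6033 = 0.5304.
Shared true-score variance = 0.5304² = 0.2813 ≈ 0.28.

0.28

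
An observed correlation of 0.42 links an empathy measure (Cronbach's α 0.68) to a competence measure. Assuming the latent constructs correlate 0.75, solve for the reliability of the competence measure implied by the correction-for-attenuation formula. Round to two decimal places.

0.46

r_true = r_obs / √(r_xx · r_yy) ⇒ 0.75 = 0.42 / √(0.68 · r_yy).
√(0.68 · r_yy) = 0.42 / 0.75 = 0.5600; 0.68 · r_yy = 0.3136; r_yy = 0.3136 / 0.68 ≈ 0.46.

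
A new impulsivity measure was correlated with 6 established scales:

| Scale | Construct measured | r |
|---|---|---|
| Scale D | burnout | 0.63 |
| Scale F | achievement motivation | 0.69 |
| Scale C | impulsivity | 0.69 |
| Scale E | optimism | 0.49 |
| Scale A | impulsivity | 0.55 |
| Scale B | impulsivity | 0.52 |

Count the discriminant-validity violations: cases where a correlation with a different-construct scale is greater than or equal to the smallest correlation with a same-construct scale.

2

Convergent (same construct = impulsivity): Scale C, Scale A, Scale B.
Smallest convergent = 0.52. Discriminant values: 0.63, 0.69, 0.49; count ≥ 0.52 → 2.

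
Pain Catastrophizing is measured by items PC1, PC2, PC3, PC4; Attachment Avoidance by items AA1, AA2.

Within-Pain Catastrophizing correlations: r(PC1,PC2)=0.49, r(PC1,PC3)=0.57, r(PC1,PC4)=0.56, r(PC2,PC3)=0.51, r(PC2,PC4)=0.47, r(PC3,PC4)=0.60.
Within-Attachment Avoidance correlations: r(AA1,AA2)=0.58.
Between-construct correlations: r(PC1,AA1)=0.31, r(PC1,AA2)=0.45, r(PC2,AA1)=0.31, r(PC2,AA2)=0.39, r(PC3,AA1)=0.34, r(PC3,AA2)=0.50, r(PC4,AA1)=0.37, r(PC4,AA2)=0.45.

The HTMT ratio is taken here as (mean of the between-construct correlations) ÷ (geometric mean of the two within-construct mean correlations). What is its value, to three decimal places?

Between-construct mean = 3.12/8 = 0.3900.
Mean within-PC = 3.20/6 = 0.5333; mean within-AA = 0.58/1 = 0.5800.
Geometric mean = √(0.5333 × 0.5800) = 0.5562.
HTMT = 0.3900 / 0.5562 = 0.701.

0.701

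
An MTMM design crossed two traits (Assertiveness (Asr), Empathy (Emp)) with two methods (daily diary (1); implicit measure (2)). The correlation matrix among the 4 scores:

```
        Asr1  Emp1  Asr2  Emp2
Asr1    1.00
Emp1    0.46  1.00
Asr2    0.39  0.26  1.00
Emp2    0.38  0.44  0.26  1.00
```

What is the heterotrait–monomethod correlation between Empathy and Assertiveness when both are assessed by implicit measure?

0.26

Different traits, same method: r(Emp2, Asr2) = 0.26.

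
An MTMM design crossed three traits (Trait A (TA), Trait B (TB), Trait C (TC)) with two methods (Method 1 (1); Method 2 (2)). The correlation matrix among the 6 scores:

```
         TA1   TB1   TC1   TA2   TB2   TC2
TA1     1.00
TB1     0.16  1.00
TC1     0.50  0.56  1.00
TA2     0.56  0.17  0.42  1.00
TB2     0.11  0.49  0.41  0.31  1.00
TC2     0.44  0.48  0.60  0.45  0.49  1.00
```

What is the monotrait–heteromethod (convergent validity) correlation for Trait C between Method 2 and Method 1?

Same trait (TC), different methods: r(TC2, TC1) = 0.60.

0.60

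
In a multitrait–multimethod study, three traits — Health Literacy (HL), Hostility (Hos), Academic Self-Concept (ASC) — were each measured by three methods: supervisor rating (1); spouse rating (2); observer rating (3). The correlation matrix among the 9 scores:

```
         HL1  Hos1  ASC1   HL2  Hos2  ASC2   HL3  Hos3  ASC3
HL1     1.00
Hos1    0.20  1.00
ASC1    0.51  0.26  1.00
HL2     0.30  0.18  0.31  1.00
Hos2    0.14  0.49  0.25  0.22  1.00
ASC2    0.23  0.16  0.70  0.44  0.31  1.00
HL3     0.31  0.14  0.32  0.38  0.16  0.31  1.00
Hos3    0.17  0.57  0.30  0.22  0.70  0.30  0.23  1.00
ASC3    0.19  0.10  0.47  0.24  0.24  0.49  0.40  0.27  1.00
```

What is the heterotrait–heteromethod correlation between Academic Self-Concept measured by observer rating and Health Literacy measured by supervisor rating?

Different traits and methods: r(ASC3, HL1) = 0.19.

0.19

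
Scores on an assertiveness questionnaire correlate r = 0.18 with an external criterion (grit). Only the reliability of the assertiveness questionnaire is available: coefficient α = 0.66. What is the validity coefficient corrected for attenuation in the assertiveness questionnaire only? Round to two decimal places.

0.22

Single correction: r_c = r_obs / √r_xx = 0.18 / √0.66 = 0.18 / 0.8124 ≈ 0.22.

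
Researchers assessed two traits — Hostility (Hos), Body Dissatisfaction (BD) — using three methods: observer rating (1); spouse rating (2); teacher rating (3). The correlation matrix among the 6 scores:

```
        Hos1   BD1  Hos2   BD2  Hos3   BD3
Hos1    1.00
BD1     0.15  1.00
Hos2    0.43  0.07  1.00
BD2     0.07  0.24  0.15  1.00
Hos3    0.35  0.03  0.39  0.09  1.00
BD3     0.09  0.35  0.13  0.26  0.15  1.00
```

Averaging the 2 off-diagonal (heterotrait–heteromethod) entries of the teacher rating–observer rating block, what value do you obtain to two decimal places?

HTHM values (method 3 × method 1): 0.03, 0.09; mean = 0.12/2 = 0.06.

0.06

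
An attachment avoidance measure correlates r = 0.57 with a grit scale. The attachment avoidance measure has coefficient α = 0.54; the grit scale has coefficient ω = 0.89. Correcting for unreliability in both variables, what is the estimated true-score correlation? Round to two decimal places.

r_true = r_obs / √(r_xx · r_yy) = 0.57 / √(0.54 × 0.89) = 0.57 / √0.4806 = 0.57 / 0.6933 ≈ 0.82.

0.82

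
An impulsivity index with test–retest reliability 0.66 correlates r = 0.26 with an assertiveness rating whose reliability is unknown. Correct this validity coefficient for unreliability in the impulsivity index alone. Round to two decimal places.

0.32

Single correction: r_c = r_obs / √r_xx = 0.26 / √0.66 = 0.26 / 0.8124 ≈ 0.32.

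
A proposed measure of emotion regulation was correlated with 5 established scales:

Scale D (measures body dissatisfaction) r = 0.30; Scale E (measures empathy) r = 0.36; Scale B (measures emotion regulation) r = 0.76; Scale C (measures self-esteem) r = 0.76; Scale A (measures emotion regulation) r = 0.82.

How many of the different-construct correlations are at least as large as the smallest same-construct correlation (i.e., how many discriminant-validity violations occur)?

Convergent (same construct = emotion regulation): Scale B, Scale A.
Smallest convergent = 0.76. Discriminant values: 0.30, 0.36, 0.76; count ≥ 0.76 → 1.

1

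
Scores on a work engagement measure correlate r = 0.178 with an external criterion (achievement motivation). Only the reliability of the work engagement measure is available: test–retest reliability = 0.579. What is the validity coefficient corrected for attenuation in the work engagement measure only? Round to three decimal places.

Single correction: r_c = r_obs / √r_xx = 0.178 / √0.579 = 0.178 / 0.7609 ≈ 0.234.

0.234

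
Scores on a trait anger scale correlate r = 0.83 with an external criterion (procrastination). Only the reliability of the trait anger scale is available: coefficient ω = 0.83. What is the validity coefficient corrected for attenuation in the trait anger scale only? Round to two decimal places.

Single correction: r_c = r_obs / √r_xx = 0.83 / √0.83 = 0.83 / 0.9110 ≈ 0.91.

0.91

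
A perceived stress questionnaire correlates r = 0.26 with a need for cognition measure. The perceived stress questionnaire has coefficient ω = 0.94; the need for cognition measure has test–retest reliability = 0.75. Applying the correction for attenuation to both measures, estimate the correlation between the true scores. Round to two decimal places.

0.31

r_true = r_obs / √(r_xx · r_yy) = 0.26 / √(0.94 × 0.75) = 0.26 / √0.7050 = 0.26 / 0.8396 ≈ 0.31.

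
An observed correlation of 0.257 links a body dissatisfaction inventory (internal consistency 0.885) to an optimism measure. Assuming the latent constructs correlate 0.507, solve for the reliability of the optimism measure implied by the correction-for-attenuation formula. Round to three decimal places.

r_true = r_obs / √(r_xx · r_yy) ⇒ 0.507 = 0.257 / √(0.885 · r_yy).
√(0.885 · r_yy) = 0.257 / 0.507 = 0.5069; 0.885 · r_yy = 0.2569; r_yy = 0.2569 / 0.885 ≈ 0.290.

0.290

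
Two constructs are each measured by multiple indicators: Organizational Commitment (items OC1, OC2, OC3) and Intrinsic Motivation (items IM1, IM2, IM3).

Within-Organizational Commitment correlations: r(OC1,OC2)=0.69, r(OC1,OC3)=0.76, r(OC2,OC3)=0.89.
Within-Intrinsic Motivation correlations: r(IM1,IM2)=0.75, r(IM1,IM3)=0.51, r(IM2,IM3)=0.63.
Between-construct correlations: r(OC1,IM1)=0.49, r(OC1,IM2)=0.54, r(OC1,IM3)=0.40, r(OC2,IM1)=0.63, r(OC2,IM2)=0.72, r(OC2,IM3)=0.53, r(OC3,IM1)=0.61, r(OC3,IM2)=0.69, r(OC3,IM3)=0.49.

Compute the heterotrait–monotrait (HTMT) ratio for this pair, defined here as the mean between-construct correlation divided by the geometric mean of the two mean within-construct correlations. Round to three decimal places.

0.808

Between-construct mean = 5.10/9 = 0.5667.
Mean within-OC = 2.34/3 = 0.7800; mean within-IM = 1.89/3 = 0.6300.
Geometric mean = √(0.7800 × 0.6300) = 0.7010.
HTMT = 0.5667 / 0.7010 = 0.808.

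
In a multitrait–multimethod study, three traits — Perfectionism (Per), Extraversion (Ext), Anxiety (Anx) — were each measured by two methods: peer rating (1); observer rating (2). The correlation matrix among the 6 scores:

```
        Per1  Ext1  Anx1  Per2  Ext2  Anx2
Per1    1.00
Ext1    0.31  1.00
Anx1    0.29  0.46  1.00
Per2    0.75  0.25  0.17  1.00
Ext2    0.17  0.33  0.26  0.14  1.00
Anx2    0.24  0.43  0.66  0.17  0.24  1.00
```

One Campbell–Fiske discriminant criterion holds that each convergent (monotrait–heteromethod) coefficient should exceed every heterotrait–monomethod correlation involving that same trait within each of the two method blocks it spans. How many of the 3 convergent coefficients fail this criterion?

Each convergent coefficient versus the relevant comparison correlations:
Per (methods 1·2): 0.75 vs {0.31, 0.14, 0.29, 0.17} → pass.
Ext (methods 1·2): 0.33 vs {0.31, 0.14, 0.46, 0.24} → fail.
Anx (methods 1·2): 0.66 vs {0.29, 0.17, 0.46, 0.24} → pass.
1 of 3 fail.

1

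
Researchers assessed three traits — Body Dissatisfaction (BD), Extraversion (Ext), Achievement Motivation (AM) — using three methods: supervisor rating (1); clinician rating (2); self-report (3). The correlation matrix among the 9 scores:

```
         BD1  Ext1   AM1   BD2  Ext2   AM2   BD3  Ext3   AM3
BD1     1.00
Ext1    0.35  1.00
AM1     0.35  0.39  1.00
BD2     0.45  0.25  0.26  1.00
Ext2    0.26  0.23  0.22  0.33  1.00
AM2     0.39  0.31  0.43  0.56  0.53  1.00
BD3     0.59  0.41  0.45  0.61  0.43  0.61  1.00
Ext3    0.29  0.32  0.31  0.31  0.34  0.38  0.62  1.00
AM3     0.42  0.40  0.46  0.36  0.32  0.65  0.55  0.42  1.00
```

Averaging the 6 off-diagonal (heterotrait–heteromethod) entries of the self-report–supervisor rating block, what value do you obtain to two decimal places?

HTHM values (method 3 × method 1): 0.41, 0.45, 0.29, 0.31, 0.42, 0.40; mean = 2.28/6 = 0.38.

0.38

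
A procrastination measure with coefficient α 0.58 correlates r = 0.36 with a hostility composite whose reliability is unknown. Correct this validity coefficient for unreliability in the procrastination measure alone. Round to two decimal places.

Single correction: r_c = r_obs / √r_xx = 0.36 / √0.58 = 0.36 / 0.7616 ≈ 0.47.

0.47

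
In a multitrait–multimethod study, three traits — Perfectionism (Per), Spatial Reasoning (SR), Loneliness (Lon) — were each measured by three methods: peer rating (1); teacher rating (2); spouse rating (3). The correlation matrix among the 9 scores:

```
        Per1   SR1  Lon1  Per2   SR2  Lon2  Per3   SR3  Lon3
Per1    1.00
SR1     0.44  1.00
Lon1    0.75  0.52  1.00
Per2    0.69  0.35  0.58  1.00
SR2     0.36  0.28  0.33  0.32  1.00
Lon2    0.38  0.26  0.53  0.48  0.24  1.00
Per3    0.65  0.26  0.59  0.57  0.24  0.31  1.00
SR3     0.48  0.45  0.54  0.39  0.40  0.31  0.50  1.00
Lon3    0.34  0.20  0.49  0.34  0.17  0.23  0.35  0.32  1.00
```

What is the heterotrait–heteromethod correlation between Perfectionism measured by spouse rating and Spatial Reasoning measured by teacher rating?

0.24

Different traits and methods: r(Per3, SR2) = 0.24.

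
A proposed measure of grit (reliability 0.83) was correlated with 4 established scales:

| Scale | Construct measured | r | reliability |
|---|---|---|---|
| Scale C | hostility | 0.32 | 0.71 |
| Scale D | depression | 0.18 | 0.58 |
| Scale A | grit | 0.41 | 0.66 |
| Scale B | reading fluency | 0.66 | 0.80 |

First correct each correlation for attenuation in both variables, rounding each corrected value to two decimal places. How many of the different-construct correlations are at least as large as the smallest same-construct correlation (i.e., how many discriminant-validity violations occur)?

Disattenuated r (r / √(r_scale · r_new)):
  Scale C (disc): 0.32 / √(0.71·0.83) = 0.42
  Scale D (disc): 0.18 / √(0.58·0.83) = 0.26
  Scale A (conv): 0.41 / √(0.66·0.83) = 0.55
  Scale B (disc): 0.66 / √(0.80·0.83) = 0.81
Smallest convergent = 0.55. Discriminant values: 0.42, 0.26, 0.81; count ≥ 0.55 → 1.

1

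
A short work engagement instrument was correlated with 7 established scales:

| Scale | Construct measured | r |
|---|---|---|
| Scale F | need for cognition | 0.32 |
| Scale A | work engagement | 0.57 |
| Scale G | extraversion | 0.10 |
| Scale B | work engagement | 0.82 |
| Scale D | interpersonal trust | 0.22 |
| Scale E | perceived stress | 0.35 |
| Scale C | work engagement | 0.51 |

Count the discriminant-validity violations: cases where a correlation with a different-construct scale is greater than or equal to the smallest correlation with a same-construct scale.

Convergent (same construct = work engagement): Scale A, Scale B, Scale C.
Smallest convergent = 0.51. Discriminant values: 0.32, 0.10, 0.22, 0.35; count ≥ 0.51 → 0.

0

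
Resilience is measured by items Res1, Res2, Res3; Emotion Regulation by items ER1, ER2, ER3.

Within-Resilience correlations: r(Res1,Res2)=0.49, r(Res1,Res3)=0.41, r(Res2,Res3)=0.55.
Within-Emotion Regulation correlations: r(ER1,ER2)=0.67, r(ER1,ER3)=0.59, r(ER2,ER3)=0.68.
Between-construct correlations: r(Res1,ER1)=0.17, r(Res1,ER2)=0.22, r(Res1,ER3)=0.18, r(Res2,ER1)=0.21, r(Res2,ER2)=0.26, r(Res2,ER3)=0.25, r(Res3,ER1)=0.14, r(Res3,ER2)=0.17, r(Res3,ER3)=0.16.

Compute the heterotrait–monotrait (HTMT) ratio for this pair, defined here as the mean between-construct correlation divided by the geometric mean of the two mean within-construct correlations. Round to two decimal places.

0.35

Mean between = 1.76/9 = 0.1956.
Mean within-Res = 1.45/3 = 0.4833; mean within-ER = 1.94/3 = 0.6467.
Geometric mean = √(0.4833 × 0.6467) = 0.5591.
HTMT = 0.1956 / 0.5591 = 0.35.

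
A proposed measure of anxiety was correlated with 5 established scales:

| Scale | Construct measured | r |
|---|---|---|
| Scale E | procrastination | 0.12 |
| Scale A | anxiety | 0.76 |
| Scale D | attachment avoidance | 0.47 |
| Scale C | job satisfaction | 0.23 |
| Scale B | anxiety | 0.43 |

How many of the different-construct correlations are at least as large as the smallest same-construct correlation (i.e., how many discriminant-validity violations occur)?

Convergent (same construct = anxiety): Scale A, Scale B.
Smallest convergent = 0.43. Discriminant values: 0.12, 0.47, 0.23; count ≥ 0.43 → 1.

1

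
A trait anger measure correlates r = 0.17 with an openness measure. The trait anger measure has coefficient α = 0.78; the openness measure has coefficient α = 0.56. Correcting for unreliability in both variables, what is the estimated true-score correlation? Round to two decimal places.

r_true = r_obs / √(r_xx · r_yy) = 0.17 / √(0.78 × 0.56) = 0.17 / √0.4368 = 0.17 / 0.6609 ≈ 0.26.

0.26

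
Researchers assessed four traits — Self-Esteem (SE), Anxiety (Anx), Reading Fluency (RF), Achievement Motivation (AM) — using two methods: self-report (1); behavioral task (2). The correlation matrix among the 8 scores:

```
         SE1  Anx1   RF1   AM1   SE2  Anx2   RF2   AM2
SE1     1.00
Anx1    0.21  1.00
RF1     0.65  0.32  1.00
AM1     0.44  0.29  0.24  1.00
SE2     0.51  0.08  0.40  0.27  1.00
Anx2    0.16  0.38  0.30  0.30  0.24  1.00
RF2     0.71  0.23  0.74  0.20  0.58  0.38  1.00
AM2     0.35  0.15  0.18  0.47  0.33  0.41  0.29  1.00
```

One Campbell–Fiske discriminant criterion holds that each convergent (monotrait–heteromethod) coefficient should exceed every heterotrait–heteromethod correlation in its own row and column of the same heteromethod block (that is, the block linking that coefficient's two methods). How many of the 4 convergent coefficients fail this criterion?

1

Each convergent coefficient versus the relevant comparison correlations:
SE (methods 1·2): 0.51 vs {0.16, 0.08, 0.71, 0.40, 0.35, 0.27} → fail.
Anx (methods 1·2): 0.38 vs {0.08, 0.16, 0.23, 0.30, 0.15, 0.30} → pass.
RF (methods 1·2): 0.74 vs {0.40, 0.71, 0.30, 0.23, 0.18, 0.20} → pass.
AM (methods 1·2): 0.47 vs {0.27, 0.35, 0.30, 0.15, 0.20, 0.18} → pass.
1 of 4 fail.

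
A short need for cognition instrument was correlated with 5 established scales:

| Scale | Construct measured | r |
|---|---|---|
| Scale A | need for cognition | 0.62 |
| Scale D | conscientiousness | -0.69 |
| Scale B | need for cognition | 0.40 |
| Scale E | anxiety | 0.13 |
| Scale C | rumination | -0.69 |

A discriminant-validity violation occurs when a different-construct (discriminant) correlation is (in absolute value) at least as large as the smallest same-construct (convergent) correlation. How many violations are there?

2

Convergent (same construct = need for cognition): Scale A, Scale B.
Smallest convergent = 0.40. Discriminant |r|: 0.69, 0.13, 0.69; count ≥ 0.40 → 2.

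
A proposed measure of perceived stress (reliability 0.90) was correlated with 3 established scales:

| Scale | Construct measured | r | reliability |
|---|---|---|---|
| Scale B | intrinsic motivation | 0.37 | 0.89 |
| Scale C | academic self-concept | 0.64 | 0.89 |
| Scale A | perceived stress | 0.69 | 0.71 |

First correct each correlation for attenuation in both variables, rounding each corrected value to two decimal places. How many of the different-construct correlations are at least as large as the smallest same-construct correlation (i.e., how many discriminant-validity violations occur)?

Disattenuated r (r / √(r_scale · r_new)):
  Scale B (disc): 0.37 / √(0.89·0.90) = 0.41
  Scale C (disc): 0.64 / √(0.89·0.90) = 0.72
  Scale A (conv): 0.69 / √(0.71·0.90) = 0.86
Smallest convergent = 0.86. Discriminant values: 0.41, 0.72; count ≥ 0.86 → 0.

0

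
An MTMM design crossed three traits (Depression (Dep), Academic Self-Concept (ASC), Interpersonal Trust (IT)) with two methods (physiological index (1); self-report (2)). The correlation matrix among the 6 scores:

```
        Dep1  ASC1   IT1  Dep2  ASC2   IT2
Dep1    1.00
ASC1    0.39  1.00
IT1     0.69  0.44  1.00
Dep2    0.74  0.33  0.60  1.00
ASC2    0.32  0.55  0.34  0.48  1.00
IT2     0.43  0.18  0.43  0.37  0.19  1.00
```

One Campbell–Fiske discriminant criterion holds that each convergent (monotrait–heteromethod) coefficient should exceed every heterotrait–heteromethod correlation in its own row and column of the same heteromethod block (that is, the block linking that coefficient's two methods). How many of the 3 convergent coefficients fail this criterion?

Each convergent coefficient versus the relevant comparison correlations:
Dep (methods 1·2): 0.74 vs {0.32, 0.33, 0.43, 0.60} → pass.
ASC (methods 1·2): 0.55 vs {0.33, 0.32, 0.18, 0.34} → pass.
IT (methods 1·2): 0.43 vs {0.60, 0.43, 0.34, 0.18} → fail.
1 of 3 fail.

1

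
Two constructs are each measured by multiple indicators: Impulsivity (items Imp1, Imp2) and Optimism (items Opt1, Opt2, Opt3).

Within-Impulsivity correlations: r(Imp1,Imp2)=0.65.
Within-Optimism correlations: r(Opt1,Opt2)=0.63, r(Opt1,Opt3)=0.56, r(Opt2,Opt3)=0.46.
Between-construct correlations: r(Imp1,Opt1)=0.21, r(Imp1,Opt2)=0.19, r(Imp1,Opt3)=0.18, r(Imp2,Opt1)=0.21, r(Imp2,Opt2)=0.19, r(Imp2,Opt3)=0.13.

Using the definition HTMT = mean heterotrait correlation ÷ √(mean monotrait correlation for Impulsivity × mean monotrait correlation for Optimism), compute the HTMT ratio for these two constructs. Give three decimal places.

0.309

Between-construct mean = 1.11/6 = 0.1850.
Mean within-Imp = 0.65/1 = 0.6500; mean within-Opt = 1.65/3 = 0.5500.
Geometric mean = √(0.6500 × 0.5500) = 0.5979.
HTMT = 0.1850 / 0.5979 = 0.309.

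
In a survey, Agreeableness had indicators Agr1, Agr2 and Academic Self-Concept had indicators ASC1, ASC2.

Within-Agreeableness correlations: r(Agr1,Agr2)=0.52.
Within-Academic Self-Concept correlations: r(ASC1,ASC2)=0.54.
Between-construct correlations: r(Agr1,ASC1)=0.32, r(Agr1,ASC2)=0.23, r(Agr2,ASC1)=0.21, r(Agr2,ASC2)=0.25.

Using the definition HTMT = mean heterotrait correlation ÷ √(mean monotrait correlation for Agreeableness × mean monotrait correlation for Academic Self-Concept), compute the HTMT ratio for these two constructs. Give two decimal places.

Between-construct mean = 1.01/4 = 0.2525.
Mean within-Agr = 0.52/1 = 0.5200; mean within-ASC = 0.54/1 = 0.5400.
Geometric mean = √(0.5200 × 0.5400) = 0.5299.
HTMT = 0.2525 / 0.5299 = 0.48.

0.48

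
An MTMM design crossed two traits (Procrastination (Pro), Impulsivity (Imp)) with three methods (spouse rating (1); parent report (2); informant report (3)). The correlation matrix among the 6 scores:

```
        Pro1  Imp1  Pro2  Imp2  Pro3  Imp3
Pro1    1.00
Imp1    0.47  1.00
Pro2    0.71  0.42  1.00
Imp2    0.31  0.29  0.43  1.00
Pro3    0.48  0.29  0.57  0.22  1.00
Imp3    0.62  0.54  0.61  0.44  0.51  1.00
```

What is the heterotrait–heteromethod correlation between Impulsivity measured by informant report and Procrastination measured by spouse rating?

0.62

Different traits and methods: r(Imp3, Pro1) = 0.62.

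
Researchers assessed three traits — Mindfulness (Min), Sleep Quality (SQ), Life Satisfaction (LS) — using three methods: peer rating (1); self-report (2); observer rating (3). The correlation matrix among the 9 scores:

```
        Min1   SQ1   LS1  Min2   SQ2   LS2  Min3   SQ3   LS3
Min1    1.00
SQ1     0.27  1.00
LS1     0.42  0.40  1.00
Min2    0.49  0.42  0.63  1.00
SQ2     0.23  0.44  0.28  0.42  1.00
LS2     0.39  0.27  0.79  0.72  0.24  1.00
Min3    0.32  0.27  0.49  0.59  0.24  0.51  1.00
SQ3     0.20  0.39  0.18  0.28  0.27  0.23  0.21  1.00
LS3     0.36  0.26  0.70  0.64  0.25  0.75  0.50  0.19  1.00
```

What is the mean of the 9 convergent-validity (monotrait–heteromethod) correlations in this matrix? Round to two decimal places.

0.53

Convergent values: 0.49, 0.32, 0.59, 0.44, 0.39, 0.27, 0.79, 0.70, 0.75; mean = 4.74/9 = 0.53.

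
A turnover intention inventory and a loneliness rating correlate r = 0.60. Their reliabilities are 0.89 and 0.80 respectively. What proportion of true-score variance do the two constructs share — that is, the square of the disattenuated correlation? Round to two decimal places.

0.51

Disattenuated r = 0.60 / √(0.89 × 0.80) = 0.60 / 0.8438 = 0.7111.
Shared true-score variance = 0.7111² = 0.5057 ≈ 0.51.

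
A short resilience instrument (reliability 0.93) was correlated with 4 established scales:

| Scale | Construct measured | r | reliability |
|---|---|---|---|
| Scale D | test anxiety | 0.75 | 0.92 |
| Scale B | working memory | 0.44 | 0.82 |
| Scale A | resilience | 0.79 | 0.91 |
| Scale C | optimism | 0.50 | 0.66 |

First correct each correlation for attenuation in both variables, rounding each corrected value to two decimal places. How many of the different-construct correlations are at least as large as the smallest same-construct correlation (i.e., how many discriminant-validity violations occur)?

Disattenuated r (r / √(r_scale · r_new)):
  Scale D (disc): 0.75 / √(0.92·0.93) = 0.81
  Scale B (disc): 0.44 / √(0.82·0.93) = 0.50
  Scale A (conv): 0.79 / √(0.91·0.93) = 0.86
  Scale C (disc): 0.50 / √(0.66·0.93) = 0.64
Smallest convergent = 0.86. Discriminant values: 0.81, 0.50, 0.64; count ≥ 0.86 → 0.

0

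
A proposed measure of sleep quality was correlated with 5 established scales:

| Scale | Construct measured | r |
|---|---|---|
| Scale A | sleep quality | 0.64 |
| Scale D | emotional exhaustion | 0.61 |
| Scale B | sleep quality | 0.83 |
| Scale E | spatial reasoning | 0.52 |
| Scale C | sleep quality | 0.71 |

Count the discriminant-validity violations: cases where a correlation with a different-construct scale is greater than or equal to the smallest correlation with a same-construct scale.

Convergent (same construct = sleep quality): Scale A, Scale B, Scale C.
Smallest convergent = 0.64. Discriminant values: 0.61, 0.52; count ≥ 0.64 → 0.

0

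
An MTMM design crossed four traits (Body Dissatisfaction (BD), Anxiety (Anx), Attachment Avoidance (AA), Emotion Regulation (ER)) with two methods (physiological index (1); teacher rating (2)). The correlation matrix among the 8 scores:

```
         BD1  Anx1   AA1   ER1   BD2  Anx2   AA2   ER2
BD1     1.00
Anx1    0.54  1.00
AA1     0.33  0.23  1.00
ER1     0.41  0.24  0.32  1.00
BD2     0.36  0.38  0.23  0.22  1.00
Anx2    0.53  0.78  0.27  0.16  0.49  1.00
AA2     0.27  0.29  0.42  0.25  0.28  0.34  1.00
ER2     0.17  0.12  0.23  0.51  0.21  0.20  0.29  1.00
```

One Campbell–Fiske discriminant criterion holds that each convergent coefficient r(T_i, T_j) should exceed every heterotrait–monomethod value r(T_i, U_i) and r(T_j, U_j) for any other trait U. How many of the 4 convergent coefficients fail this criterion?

1

Each convergent coefficient versus the relevant comparison correlations:
BD (methods 1·2): 0.36 vs {0.54, 0.49, 0.33, 0.28, 0.41, 0.21} → fail.
Anx (methods 1·2): 0.78 vs {0.54, 0.49, 0.23, 0.34, 0.24, 0.20} → pass.
AA (methods 1·2): 0.42 vs {0.33, 0.28, 0.23, 0.34, 0.32, 0.29} → pass.
ER (methods 1·2): 0.51 vs {0.41, 0.21, 0.24, 0.20, 0.32, 0.29} → pass.
1 of 4 fail.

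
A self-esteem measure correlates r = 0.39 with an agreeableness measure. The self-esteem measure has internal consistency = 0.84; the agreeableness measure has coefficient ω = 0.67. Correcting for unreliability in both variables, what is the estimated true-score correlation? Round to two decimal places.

r_true = r_obs / √(r_xx · r_yy) = 0.39 / √(0.84 × 0.67) = 0.39 / √0.5628 = 0.39 / 0.7502 ≈ 0.52.

0.52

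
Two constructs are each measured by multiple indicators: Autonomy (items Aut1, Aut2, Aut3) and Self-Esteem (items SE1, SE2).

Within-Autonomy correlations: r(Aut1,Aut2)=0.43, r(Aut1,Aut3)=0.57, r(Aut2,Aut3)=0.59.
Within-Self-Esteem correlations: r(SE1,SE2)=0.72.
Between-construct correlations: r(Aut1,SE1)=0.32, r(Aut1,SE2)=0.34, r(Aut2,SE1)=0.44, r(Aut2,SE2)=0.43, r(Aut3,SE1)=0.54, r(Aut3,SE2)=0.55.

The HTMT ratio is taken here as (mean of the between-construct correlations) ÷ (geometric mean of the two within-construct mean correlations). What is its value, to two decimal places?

Mean heterotrait r = 2.62/6 = 0.4367.
Mean within-Aut = 1.59/3 = 0.5300; mean within-SE = 0.72/1 = 0.7200.
Geometric mean = √(0.5300 × 0.7200) = 0.6177.
HTMT = 0.4367 / 0.6177 = 0.71.

0.71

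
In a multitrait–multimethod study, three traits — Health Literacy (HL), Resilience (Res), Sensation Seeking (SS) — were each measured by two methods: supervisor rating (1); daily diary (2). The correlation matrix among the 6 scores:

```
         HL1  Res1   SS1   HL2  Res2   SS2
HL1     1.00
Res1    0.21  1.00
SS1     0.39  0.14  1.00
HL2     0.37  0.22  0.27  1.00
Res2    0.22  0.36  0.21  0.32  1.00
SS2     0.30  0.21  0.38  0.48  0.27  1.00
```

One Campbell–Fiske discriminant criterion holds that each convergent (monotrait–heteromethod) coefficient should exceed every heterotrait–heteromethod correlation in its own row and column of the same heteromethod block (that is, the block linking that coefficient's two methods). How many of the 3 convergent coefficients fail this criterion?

0

Each convergent coefficient versus the relevant comparison correlations:
HL (methods 1·2): 0.37 vs {0.22, 0.22, 0.30, 0.27} → pass.
Res (methods 1·2): 0.36 vs {0.22, 0.22, 0.21, 0.21} → pass.
SS (methods 1·2): 0.38 vs {0.27, 0.30, 0.21, 0.21} → pass.
0 of 3 fail.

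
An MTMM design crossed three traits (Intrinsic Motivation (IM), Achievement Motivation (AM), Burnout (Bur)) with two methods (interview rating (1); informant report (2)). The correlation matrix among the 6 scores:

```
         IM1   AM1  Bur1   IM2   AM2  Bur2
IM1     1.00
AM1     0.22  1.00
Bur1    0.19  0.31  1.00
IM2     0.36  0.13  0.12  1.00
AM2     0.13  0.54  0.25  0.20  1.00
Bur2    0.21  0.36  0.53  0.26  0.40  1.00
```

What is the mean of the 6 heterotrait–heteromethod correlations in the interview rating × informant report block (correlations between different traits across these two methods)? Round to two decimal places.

0.20

HTHM values (method 1 × method 2): 0.13, 0.21, 0.13, 0.36, 0.12, 0.25; mean = 1.20/6 = 0.20.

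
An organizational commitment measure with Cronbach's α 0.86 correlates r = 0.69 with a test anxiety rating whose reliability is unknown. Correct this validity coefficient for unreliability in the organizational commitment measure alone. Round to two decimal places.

Single correction: r_c = r_obs / √r_xx = 0.69 / √0.86 = 0.69 / 0.9274 ≈ 0.74.

0.74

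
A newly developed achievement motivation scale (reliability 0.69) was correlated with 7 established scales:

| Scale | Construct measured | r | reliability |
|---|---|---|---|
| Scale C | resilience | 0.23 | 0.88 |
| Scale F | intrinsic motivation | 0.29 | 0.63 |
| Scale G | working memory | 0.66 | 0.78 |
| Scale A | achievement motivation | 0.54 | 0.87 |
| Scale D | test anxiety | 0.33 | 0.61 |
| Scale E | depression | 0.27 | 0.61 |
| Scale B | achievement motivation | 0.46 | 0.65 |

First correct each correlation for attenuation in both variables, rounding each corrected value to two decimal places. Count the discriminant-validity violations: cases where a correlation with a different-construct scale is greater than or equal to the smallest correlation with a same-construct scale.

1

Disattenuated r (r / √(r_scale · r_new)):
  Scale C (disc): 0.23 / √(0.88·0.69) = 0.30
  Scale F (disc): 0.29 / √(0.63·0.69) = 0.44
  Scale G (disc): 0.66 / √(0.78·0.69) = 0.90
  Scale A (conv): 0.54 / √(0.87·0.69) = 0.70
  Scale D (disc): 0.33 / √(0.61·0.69) = 0.51
  Scale E (disc): 0.27 / √(0.61·0.69) = 0.42
  Scale B (conv): 0.46 / √(0.65·0.69) = 0.69
Smallest convergent = 0.69. Discriminant values: 0.30, 0.44, 0.90, 0.51, 0.42; count ≥ 0.69 → 1.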